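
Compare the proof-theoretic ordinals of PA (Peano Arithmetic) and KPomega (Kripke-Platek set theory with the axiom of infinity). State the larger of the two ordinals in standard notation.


Proof-theoretic ordinal of PA (Peano Arithmetic): epsilon_0
Proof-theoretic ordinal of KPomega (Kripke-Platek set theory with the axiom of infinity): psi_0(epsilon_{Omega+1})
Comparing: epsilon_0 < psi_0(epsilon_{Omega+1}).
The larger ordinal is psi_0(epsilon_{Omega+1}) (from KPomega (Kripke-Platek set theory with the axiom of infinity)).

psi_0(epsilon_{Omega+1})


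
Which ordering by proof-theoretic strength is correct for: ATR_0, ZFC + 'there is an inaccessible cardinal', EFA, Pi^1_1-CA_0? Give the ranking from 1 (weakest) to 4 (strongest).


Ordering by consistency strength:
1. EFA
2. ATR_0
3. Pi^1_1-CA_0
4. ZFC + 'there is an inaccessible cardinal'


ATR_0=2, ZFC + 'there is an inaccessible cardinal'=4, EFA=1, Pi^1_1-CA_0=3


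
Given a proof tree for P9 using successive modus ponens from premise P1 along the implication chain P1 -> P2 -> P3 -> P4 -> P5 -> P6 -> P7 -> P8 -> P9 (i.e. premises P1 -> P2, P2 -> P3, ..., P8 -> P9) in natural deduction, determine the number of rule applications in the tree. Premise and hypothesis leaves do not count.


We have a chain: P1 -> P2 -> P3 -> P4 -> P5 -> P6 -> P7 -> P8 -> P9.
Each modus ponens application produces the next variable.
The chain has 9 propositions, so 9-1 = 8 modus ponens steps.
Total inference nodes = 8

8


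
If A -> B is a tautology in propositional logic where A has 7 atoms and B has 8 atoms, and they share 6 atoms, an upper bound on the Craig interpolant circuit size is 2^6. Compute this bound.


Shared atoms = 6
Craig interpolant size bound = 2^6
= 64

64


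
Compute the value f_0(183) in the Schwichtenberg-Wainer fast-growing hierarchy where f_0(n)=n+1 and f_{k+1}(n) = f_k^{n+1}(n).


f_0(183) = 183 + 1 = 184

184


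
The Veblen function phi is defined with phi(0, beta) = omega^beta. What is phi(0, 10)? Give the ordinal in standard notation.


phi(0, 10):
phi(0, beta) = omega^beta by definition.
phi(0, 10) = omega^10

omega^10


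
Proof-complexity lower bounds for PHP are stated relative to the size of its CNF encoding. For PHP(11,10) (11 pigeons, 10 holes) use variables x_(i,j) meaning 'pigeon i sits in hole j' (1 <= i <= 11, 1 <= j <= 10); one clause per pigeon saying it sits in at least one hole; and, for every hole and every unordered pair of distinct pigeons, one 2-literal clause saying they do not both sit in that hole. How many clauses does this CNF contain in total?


PHP(11,10): 11 pigeons, 10 holes, 11*10 = 110 variables.
- pigeon clauses: one per pigeon -> 11 clauses
- hole clauses: 10 holes * C(11,2) = 10 * 55 -> 550 clauses
Total clauses = 11 + 550 = 561

561


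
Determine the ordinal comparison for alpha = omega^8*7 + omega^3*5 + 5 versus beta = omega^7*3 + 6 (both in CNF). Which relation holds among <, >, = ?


Compare term by term from highest exponent:
alpha = omega^8*7 + omega^3*5 + 5
beta = omega^7*3 + 6
Term 1: alpha has omega^8*7, beta has omega^7*3
Term 2: alpha has omega^3*5, beta has omega^0*6
Term 3: alpha has omega^0*5, beta has omega^0*0
Result: alpha > beta

alpha > beta


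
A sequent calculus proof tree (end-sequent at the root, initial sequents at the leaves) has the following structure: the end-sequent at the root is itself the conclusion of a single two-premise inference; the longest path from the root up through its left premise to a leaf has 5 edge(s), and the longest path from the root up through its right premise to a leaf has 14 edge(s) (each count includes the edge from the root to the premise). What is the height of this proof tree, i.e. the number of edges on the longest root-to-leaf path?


Longest path through the left premise: 5 edges (measured from the branching sequent)
Longest path through the right premise: 14 edges
Height of the subtree rooted at the branching sequent: max(5, 14) = 14
The branching sequent is the root itself.
Total height = 14

14


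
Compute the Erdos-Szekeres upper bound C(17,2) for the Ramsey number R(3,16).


R(3,16) <= C(3+16-2, 3-1) = C(17, 2)
C(17, 2) = 17! / (2! * 15!)
= 136

136


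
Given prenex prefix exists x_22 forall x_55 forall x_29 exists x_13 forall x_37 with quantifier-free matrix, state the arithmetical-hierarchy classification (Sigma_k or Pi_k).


Leading quantifier is exists, so the class is Sigma.
Number of quantifier blocks = alternations + 1 = 3 + 1 = 4.
Classification: Sigma_4

Sigma_4


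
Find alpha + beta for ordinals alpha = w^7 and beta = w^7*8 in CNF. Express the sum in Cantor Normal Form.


Ordinal addition w^7 + w^7*8:
Both terms have the same exponent 7.
w^e*c + w^e*d = w^e*(c+d).
Result = w^7*(1+8) = w^7*9

w^7*9


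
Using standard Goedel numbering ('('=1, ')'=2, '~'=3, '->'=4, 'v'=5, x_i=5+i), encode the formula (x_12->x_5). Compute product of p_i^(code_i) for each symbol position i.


Formula: (x_12->x_5)
Symbol codes: [1, 17, 4, 10, 2]
Primes: [2, 3, 5, 7, 11]
p_1^1 = 2^1 = 2
p_2^17 = 3^17 = 129140163
p_3^4 = 5^4 = 625
p_4^10 = 7^10 = 282475249
p_5^2 = 11^2 = 121
Product = 5517433579522995033750

5517433579522995033750


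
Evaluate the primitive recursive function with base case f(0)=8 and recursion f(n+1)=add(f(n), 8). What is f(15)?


f(0) = 8
f(1) = add(f(0), 8) = add(8, 8) = 16
f(2) = add(f(1), 8) = add(16, 8) = 24
f(3) = add(f(2), 8) = add(24, 8) = 32
f(4) = add(f(3), 8) = add(32, 8) = 40
f(5) = add(f(4), 8) = add(40, 8) = 48
f(6) = add(f(5), 8) = add(48, 8) = 56
f(7) = add(f(6), 8) = add(56, 8) = 64
f(8) = add(f(7), 8) = add(64, 8) = 72
f(9) = add(f(8), 8) = add(72, 8) = 80
f(10) = add(f(9), 8) = add(80, 8) = 88
f(11) = add(f(10), 8) = add(88, 8) = 96
f(12) = add(f(11), 8) = add(96, 8) = 104
f(13) = add(f(12), 8) = add(104, 8) = 112
f(14) = add(f(13), 8) = add(112, 8) = 120
f(15) = add(f(14), 8) = add(120, 8) = 128


128


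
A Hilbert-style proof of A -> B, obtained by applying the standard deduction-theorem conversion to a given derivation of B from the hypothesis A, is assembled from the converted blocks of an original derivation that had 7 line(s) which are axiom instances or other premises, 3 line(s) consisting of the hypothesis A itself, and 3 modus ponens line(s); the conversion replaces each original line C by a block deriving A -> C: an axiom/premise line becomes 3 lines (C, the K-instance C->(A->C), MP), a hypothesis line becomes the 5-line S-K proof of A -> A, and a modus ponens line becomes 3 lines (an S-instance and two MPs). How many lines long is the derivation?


Deduction-theorem conversion, block by block:
- 7 axiom/premise lines -> 3 lines each = 21
- 3 hypothesis lines -> 5 lines each (identity proof A->A) = 15
- 3 MP lines -> 3 lines each (S-instance, MP, MP) = 9
Total = 21 + 15 + 9 = 45 lines.

45


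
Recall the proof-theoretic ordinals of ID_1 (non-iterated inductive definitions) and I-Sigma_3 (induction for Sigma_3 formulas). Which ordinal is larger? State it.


Proof-theoretic ordinal of ID_1 (non-iterated inductive definitions): psi_0(epsilon_{Omega+1})
Proof-theoretic ordinal of I-Sigma_3 (induction for Sigma_3 formulas): omega^(omega^(omega^omega))
Comparing: omega^(omega^(omega^omega)) < psi_0(epsilon_{Omega+1}).
The larger ordinal is psi_0(epsilon_{Omega+1}) (from ID_1 (non-iterated inductive definitions)).

psi_0(epsilon_{Omega+1})


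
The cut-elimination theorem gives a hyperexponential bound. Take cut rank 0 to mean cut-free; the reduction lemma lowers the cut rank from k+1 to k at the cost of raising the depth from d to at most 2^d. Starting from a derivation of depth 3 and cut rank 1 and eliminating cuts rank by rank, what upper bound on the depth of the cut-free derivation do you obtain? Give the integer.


Each rank reduction sends depth d to at most 2^d; cut rank r needs r reductions.
2_0(3) = 3
2_1(3) = 2^3 = 8
Cut-free depth bound = 8

8


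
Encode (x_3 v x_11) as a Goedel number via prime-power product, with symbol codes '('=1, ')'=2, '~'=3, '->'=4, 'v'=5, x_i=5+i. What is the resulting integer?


Formula: (x_3 v x_11)
Symbol codes: [1, 8, 5, 16, 2]
Primes: [2, 3, 5, 7, 11]
p_1^1 = 2^1 = 2
p_2^8 = 3^8 = 6561
p_3^5 = 5^5 = 3125
p_4^16 = 7^16 = 33232930569601
p_5^2 = 11^2 = 121
Product = 164893700959533821756250

164893700959533821756250


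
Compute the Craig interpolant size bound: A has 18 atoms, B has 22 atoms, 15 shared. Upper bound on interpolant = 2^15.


Shared atoms = 15
Craig interpolant size bound = 2^15
= 32768

32768


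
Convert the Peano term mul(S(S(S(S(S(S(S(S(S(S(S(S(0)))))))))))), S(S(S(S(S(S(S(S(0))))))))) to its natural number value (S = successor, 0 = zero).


mul(S^12(0), S^8(0)):
S^12(0) = 12
S^8(0) = 8
12 * 8 = 96

96


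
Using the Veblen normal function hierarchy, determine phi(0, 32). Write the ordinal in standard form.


phi(0, 32):
phi(0, beta) = omega^beta by definition.
phi(0, 32) = omega^32

omega^32


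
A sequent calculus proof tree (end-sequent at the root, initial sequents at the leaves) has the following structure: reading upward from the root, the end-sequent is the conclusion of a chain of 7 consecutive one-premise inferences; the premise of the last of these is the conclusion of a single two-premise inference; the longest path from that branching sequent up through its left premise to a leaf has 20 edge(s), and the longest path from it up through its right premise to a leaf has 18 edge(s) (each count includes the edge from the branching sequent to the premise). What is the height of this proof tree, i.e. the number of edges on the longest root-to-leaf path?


Longest path through the left premise: 20 edges (measured from the branching sequent)
Longest path through the right premise: 18 edges
Height of the subtree rooted at the branching sequent: max(20, 18) = 20
The branching sequent sits 7 edges above the root (the chain of one-premise inferences), so height = 20 + 7 = 27

27


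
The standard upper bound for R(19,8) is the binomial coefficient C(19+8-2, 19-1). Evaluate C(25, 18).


R(19,8) <= C(19+8-2, 19-1) = C(25, 18)
C(25, 18) = 25! / (18! * 7!)
= 480700

480700


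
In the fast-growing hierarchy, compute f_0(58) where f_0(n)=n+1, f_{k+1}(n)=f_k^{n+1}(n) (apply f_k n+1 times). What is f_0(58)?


f_0(58) = 58 + 1 = 59

59


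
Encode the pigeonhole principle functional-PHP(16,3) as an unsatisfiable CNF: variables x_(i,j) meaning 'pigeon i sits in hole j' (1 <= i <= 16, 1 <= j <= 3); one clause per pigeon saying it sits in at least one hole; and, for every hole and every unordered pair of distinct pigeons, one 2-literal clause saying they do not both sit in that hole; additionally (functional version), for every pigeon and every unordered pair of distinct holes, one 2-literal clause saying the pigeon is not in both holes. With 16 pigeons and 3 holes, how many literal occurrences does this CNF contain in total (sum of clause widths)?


functional-PHP(16,3): 16 pigeons, 3 holes, 16*3 = 48 variables.
- pigeon clauses: one per pigeon -> 16 clauses of width 3 -> 48 literals
- hole clauses: 3 holes * C(16,2) = 3 * 120 -> 360 clauses of width 2 -> 720 literals
- functional clauses: 16 pigeons * C(3,2) = 16 * 3 -> 48 clauses of width 2 -> 96 literals
Total literal occurrences = 48 + 720 + 96 = 864

864


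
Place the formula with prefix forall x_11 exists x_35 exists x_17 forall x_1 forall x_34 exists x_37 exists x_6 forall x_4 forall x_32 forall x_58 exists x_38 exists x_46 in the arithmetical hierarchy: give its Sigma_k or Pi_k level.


Leading quantifier is forall, so the class is Pi.
Number of quantifier blocks = alternations + 1 = 5 + 1 = 6.
Classification: Pi_6

Pi_6


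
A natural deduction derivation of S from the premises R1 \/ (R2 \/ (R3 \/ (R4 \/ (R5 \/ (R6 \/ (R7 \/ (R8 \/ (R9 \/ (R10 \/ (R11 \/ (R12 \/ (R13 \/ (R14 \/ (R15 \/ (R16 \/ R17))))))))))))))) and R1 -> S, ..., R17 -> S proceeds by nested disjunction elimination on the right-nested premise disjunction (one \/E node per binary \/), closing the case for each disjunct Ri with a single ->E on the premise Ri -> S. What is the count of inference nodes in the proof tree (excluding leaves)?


The premise R1 \/ (R2 \/ (R3 \/ (R4 \/ (R5 \/ (R6 \/ (R7 \/ (R8 \/ (R9 \/ (R10 \/ (R11 \/ (R12 \/ (R13 \/ (R14 \/ (R15 \/ (R16 \/ R17))))))))))))))) contains 17 disjuncts, hence 16 binary \/ connectives.
- Each binary \/ is eliminated once: 16 \/E nodes.
- Each of the 17 cases Ri derives S by one ->E with Ri -> S: 17 ->E nodes.
Total = 16 + 17 = 33

33


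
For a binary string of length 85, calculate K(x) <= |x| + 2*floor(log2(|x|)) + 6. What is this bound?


floor(log2(85)) = 6
2 * 6 = 12
K(x) <= 85 + 12 + 6 = 103

103


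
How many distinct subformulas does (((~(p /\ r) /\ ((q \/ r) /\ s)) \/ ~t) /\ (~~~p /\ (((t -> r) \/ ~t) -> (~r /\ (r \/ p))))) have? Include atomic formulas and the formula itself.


Formula: (((~(p /\ r) /\ ((q \/ r) /\ s)) \/ ~t) /\ (~~~p /\ (((t -> r) \/ ~t) -> (~r /\ (r \/ p)))))
Subformulas found:
  1. r
  2. q
  3. s
  4. t
  5. p
  6. ~t
  7. ~p
  8. ~r
  9. ~~p
  10. ~~~p
  11. (q \/ r)
  12. (r \/ p)
  13. (p /\ r)
  14. (t -> r)
  15. ~(p /\ r)
  16. ((q \/ r) /\ s)
  17. (~r /\ (r \/ p))
  18. ((t -> r) \/ ~t)
  19. (~(p /\ r) /\ ((q \/ r) /\ s))
  20. (((t -> r) \/ ~t) -> (~r /\ (r \/ p)))
  21. ((~(p /\ r) /\ ((q \/ r) /\ s)) \/ ~t)
  22. (~~~p /\ (((t -> r) \/ ~t) -> (~r /\ (r \/ p))))
  23. (((~(p /\ r) /\ ((q \/ r) /\ s)) \/ ~t) /\ (~~~p /\ (((t -> r) \/ ~t) -> (~r /\ (r \/ p)))))
Total distinct subformulas = 23

23


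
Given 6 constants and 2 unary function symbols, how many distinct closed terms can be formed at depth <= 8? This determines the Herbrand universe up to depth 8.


Herbrand terms by depth:
Depth 0: 6 constants
Depth 1: 12 new terms (running total: 18)
Depth 2: 24 new terms (running total: 42)
Depth 3: 48 new terms (running total: 90)
Depth 4: 96 new terms (running total: 186)
Depth 5: 192 new terms (running total: 378)
Depth 6: 384 new terms (running total: 762)
Depth 7: 768 new terms (running total: 1530)
Depth 8: 1536 new terms (running total: 3066)
Total distinct ground terms = 3066

3066


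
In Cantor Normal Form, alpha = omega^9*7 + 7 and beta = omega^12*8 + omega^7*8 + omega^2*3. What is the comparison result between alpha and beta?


Compare term by term from highest exponent:
alpha = omega^9*7 + 7
beta = omega^12*8 + omega^7*8 + omega^2*3
Term 1: alpha has omega^9*7, beta has omega^12*8
Term 2: alpha has omega^0*7, beta has omega^7*8
Term 3: alpha has omega^0*0, beta has omega^2*3
Result: alpha < beta

alpha < beta


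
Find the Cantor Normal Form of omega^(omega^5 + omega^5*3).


omega^(omega^5 + omega^5*3):
Both terms of the exponent have the same exponent 5, so they merge: omega^5 + omega^5*3 = omega^5*(1+3) = omega^5*4.
omega raised to a CNF ordinal is a single CNF term: Result = omega^(omega^5*4)

omega^(omega^5*4)


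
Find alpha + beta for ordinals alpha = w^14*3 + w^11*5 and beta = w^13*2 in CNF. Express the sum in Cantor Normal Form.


Ordinal addition (w^14*3 + w^11*5) + w^13*2:
alpha's leading term has exponent 14 > beta's exponent 13, so it survives.
alpha's tail term has exponent 11 < beta's exponent 13, so it is absorbed by beta.
In ordinal addition, any term followed by a strictly larger-exponent term is absorbed.
Result = w^14*3 + w^13*2

w^14*3 + w^13*2


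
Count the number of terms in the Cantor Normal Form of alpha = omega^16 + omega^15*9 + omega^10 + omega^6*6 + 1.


CNF: omega^16 + omega^15*9 + omega^10 + omega^6*6 + 1
Count the summands separated by '+':
  term 1: omega^16
  term 2: omega^15*9
  term 3: omega^10
  term 4: omega^6*6
  term 5: 1
Total terms = 5

5


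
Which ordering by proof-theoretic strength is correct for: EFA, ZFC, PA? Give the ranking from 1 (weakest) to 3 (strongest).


Ordering by consistency strength:
1. EFA
2. PA
3. ZFC


EFA=1, ZFC=3, PA=2


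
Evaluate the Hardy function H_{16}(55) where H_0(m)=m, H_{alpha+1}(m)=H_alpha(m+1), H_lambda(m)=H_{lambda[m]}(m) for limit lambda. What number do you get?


H_16(55):
For finite ordinals k, H_k(n) = n + k (each successor step adds 1).
H_16(55) = 55 + 16 = 71

71


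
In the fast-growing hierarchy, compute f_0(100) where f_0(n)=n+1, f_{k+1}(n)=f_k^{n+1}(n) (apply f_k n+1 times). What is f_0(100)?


f_0(100) = 100 + 1 = 101

101


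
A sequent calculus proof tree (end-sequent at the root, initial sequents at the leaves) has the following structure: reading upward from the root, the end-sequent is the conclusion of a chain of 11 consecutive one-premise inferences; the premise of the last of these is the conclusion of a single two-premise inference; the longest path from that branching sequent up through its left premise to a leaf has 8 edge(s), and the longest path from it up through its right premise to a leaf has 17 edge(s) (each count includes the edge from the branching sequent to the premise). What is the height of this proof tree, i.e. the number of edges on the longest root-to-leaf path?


Longest path through the left premise: 8 edges (measured from the branching sequent)
Longest path through the right premise: 17 edges
Height of the subtree rooted at the branching sequent: max(8, 17) = 17
The branching sequent sits 11 edges above the root (the chain of one-premise inferences), so height = 17 + 11 = 28

28


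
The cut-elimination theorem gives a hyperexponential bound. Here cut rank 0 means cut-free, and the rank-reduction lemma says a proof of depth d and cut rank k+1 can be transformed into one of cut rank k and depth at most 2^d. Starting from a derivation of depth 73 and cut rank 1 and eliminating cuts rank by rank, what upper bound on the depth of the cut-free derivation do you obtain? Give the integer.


Each rank reduction sends depth d to at most 2^d; cut rank r needs r reductions.
2_0(73) = 73
2_1(73) = 2^73 = 9444732965739290427392
Cut-free depth bound = 9444732965739290427392

9444732965739290427392


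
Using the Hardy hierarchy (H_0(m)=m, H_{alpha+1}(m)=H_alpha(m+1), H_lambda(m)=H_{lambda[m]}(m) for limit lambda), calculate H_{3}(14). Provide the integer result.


H_3(14):
For finite ordinals k, H_k(n) = n + k (each successor step adds 1).
H_3(14) = 14 + 3 = 17

17


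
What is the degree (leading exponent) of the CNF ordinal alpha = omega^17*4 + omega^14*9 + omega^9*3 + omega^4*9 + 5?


CNF: omega^17*4 + omega^14*9 + omega^9*3 + omega^4*9 + 5
The leading term is omega^17*4, which has exponent 17.

17


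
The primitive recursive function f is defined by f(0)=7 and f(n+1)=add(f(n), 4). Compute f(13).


f(0) = 7
f(1) = add(f(0), 4) = add(7, 4) = 11
f(2) = add(f(1), 4) = add(11, 4) = 15
f(3) = add(f(2), 4) = add(15, 4) = 19
f(4) = add(f(3), 4) = add(19, 4) = 23
f(5) = add(f(4), 4) = add(23, 4) = 27
f(6) = add(f(5), 4) = add(27, 4) = 31
f(7) = add(f(6), 4) = add(31, 4) = 35
f(8) = add(f(7), 4) = add(35, 4) = 39
f(9) = add(f(8), 4) = add(39, 4) = 43
f(10) = add(f(9), 4) = add(43, 4) = 47
f(11) = add(f(10), 4) = add(47, 4) = 51
f(12) = add(f(11), 4) = add(51, 4) = 55
f(13) = add(f(12), 4) = add(55, 4) = 59


59


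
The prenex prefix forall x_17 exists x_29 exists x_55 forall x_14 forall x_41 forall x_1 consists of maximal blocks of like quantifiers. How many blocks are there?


Alternations = 2.
Blocks = alternations + 1 = 3

3


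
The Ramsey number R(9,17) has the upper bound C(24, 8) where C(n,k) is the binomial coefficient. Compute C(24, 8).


R(9,17) <= C(9+17-2, 9-1) = C(24, 8)
C(24, 8) = 24! / (8! * 16!)
= 735471

735471


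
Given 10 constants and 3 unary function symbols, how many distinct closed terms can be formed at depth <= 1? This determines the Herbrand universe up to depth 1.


Herbrand terms by depth:
Depth 0: 10 constants
Depth 1: 30 new terms (running total: 40)
Total distinct ground terms = 40

40


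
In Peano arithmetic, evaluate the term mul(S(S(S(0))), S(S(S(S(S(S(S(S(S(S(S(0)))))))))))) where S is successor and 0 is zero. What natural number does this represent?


mul(S^3(0), S^11(0)):
S^3(0) = 3
S^11(0) = 11
3 * 11 = 33

33


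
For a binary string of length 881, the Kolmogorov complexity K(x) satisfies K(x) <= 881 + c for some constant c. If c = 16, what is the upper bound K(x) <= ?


K(x) <= |x| + c = 881 + 16 = 897

897


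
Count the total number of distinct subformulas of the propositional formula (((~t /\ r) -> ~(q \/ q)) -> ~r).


Formula: (((~t /\ r) -> ~(q \/ q)) -> ~r)
Subformulas found:
  1. q
  2. r
  3. t
  4. ~t
  5. ~r
  6. (q \/ q)
  7. ~(q \/ q)
  8. (~t /\ r)
  9. ((~t /\ r) -> ~(q \/ q))
  10. (((~t /\ r) -> ~(q \/ q)) -> ~r)
Total distinct subformulas = 10

10


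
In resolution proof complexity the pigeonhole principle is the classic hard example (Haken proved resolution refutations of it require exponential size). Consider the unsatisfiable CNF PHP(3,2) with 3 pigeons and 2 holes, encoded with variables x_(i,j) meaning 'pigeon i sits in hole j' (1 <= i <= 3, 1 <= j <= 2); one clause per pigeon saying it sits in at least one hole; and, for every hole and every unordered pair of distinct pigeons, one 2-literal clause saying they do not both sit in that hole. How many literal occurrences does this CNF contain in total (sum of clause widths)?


PHP(3,2): 3 pigeons, 2 holes, 3*2 = 6 variables.
- pigeon clauses: one per pigeon -> 3 clauses of width 2 -> 6 literals
- hole clauses: 2 holes * C(3,2) = 2 * 3 -> 6 clauses of width 2 -> 12 literals
Total literal occurrences = 6 + 12 = 18

18


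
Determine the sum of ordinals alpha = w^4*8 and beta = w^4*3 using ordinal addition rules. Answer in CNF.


Ordinal addition w^4*8 + w^4*3:
Both terms have the same exponent 4.
w^e*c + w^e*d = w^e*(c+d).
Result = w^4*(8+3) = w^4*11

w^4*11


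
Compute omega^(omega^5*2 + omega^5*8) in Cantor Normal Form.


omega^(omega^5*2 + omega^5*8):
Both terms of the exponent have the same exponent 5, so they merge: omega^5*2 + omega^5*8 = omega^5*(2+8) = omega^5*10.
omega raised to a CNF ordinal is a single CNF term: Result = omega^(omega^5*10)

omega^(omega^5*10)


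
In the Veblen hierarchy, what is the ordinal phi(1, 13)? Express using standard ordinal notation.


phi(1, 13):
phi(1, beta) = epsilon_beta (the beta-th epsilon number).
phi(1, 13) = epsilon_13

epsilon_13


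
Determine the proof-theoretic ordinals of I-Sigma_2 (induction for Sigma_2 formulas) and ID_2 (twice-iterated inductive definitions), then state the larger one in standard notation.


Proof-theoretic ordinal of I-Sigma_2 (induction for Sigma_2 formulas): omega^(omega^omega)
Proof-theoretic ordinal of ID_2 (twice-iterated inductive definitions): psi_0(epsilon_{Omega_2+1})
Comparing: omega^(omega^omega) < psi_0(epsilon_{Omega_2+1}).
The larger ordinal is psi_0(epsilon_{Omega_2+1}) (from ID_2 (twice-iterated inductive definitions)).

psi_0(epsilon_{Omega_2+1})


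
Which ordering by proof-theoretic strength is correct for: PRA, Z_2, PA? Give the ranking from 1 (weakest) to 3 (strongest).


Ordering by consistency strength:
1. PRA
2. PA
3. Z_2


PRA=1, Z_2=3, PA=2


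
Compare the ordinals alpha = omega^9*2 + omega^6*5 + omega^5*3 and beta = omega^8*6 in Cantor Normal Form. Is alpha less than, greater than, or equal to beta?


Compare term by term from highest exponent:
alpha = omega^9*2 + omega^6*5 + omega^5*3
beta = omega^8*6
Term 1: alpha has omega^9*2, beta has omega^8*6
Term 2: alpha has omega^6*5, beta has omega^0*0
Term 3: alpha has omega^5*3, beta has omega^0*0
Result: alpha > beta

alpha > beta


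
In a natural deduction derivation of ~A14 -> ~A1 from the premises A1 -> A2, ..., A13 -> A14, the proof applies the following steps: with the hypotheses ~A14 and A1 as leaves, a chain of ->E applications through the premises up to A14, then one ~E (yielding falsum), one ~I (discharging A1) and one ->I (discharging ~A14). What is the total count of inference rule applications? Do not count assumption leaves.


From hypothesis A1, 13 ->E steps along the 13 premises yield A14.
~E with hypothesis ~A14 gives falsum (1 node); ~I discharging A1 gives ~A1 (1 node); ->I discharging ~A14 gives the goal (1 node).
Total = 13 + 3 = 16 inference nodes.

16


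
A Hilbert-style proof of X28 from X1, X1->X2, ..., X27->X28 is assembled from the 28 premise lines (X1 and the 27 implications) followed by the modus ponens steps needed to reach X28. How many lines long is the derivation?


We have 28 premise lines: X1 and 27 implications.
Each implication is detached once by MP, giving 27 MP lines.
28 premise lines + 27 MP lines = 55 total lines.

55


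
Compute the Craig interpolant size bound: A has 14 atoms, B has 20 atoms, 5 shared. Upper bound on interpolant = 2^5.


Shared atoms = 5
Craig interpolant size bound = 2^5
= 32

32


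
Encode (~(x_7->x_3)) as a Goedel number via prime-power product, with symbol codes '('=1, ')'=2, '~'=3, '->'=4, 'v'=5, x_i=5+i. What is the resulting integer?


Formula: (~(x_7->x_3))
Symbol codes: [1, 3, 1, 12, 4, 8, 2, 2]
Primes: [2, 3, 5, 7, 11, 13, 17, 19]
p_1^1 = 2^1 = 2
p_2^3 = 3^3 = 27
p_3^1 = 5^1 = 5
p_4^12 = 7^12 = 13841287201
p_5^4 = 11^4 = 14641
p_6^8 = 13^8 = 815730721
p_7^2 = 17^2 = 289
p_8^2 = 19^2 = 361
Product = 4656534747827987917531706697630

4656534747827987917531706697630


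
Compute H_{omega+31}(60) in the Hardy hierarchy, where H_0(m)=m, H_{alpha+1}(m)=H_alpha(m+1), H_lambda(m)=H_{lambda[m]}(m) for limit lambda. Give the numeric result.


H_{omega+31}(60):
Unwind the 31 successor steps: H_{omega+31}(60) = H_omega(60+31) = H_omega(91).
H_omega(m) = H_m(m) = m + m = 2m.
Result = 2 * 91 = 182

182


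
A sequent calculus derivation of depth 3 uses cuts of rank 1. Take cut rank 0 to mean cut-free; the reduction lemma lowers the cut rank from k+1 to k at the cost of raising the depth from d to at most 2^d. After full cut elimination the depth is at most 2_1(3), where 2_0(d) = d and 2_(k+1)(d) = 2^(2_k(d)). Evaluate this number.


Each rank reduction sends depth d to at most 2^d; cut rank r needs r reductions.
2_0(3) = 3
2_1(3) = 2^3 = 8
Cut-free depth bound = 8

8


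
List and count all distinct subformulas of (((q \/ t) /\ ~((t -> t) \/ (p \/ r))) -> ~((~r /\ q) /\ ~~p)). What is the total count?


Formula: (((q \/ t) /\ ~((t -> t) \/ (p \/ r))) -> ~((~r /\ q) /\ ~~p))
Subformulas found:
  1. r
  2. q
  3. t
  4. p
  5. ~p
  6. ~r
  7. ~~p
  8. (t -> t)
  9. (q \/ t)
  10. (p \/ r)
  11. (~r /\ q)
  12. ((~r /\ q) /\ ~~p)
  13. ~((~r /\ q) /\ ~~p)
  14. ((t -> t) \/ (p \/ r))
  15. ~((t -> t) \/ (p \/ r))
  16. ((q \/ t) /\ ~((t -> t) \/ (p \/ r)))
  17. (((q \/ t) /\ ~((t -> t) \/ (p \/ r))) -> ~((~r /\ q) /\ ~~p))
Total distinct subformulas = 17

17


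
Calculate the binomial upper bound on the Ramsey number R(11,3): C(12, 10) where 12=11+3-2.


R(11,3) <= C(11+3-2, 11-1) = C(12, 10)
C(12, 10) = 12! / (10! * 2!)
= 66

66


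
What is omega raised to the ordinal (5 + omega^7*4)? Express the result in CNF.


omega^(5 + omega^7*4):
In ordinal addition a term is absorbed by a following term of strictly larger exponent: 0 < 7, so 5 + omega^7*4 = omega^7*4.
omega raised to a CNF ordinal is a single CNF term: Result = omega^(omega^7*4)

omega^(omega^7*4)


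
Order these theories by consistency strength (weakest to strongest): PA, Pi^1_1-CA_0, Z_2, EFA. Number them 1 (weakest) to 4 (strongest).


Ordering by consistency strength:
1. EFA
2. PA
3. Pi^1_1-CA_0
4. Z_2


PA=2, Pi^1_1-CA_0=3, Z_2=4, EFA=1


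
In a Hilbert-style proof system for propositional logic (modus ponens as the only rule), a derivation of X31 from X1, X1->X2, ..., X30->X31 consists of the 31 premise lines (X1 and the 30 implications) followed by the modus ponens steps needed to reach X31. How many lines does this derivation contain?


We have 31 premise lines: X1 and 30 implications.
Each implication is detached once by MP, giving 30 MP lines.
31 premise lines + 30 MP lines = 61 total lines.

61


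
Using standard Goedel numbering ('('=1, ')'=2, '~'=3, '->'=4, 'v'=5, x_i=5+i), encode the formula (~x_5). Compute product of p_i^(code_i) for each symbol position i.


Formula: (~x_5)
Symbol codes: [1, 3, 10, 2]
Primes: [2, 3, 5, 7]
p_1^1 = 2^1 = 2
p_2^3 = 3^3 = 27
p_3^10 = 5^10 = 9765625
p_4^2 = 7^2 = 49
Product = 25839843750

25839843750


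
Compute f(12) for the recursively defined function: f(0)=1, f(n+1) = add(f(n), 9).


f(0) = 1
f(1) = add(f(0), 9) = add(1, 9) = 10
f(2) = add(f(1), 9) = add(10, 9) = 19
f(3) = add(f(2), 9) = add(19, 9) = 28
f(4) = add(f(3), 9) = add(28, 9) = 37
f(5) = add(f(4), 9) = add(37, 9) = 46
f(6) = add(f(5), 9) = add(46, 9) = 55
f(7) = add(f(6), 9) = add(55, 9) = 64
f(8) = add(f(7), 9) = add(64, 9) = 73
f(9) = add(f(8), 9) = add(73, 9) = 82
f(10) = add(f(9), 9) = add(82, 9) = 91
f(11) = add(f(10), 9) = add(91, 9) = 100
f(12) = add(f(11), 9) = add(100, 9) = 109


109


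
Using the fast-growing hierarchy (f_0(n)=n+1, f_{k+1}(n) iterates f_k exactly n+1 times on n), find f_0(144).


f_0(144) = 144 + 1 = 145

145


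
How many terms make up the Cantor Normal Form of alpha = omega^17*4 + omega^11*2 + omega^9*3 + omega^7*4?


CNF: omega^17*4 + omega^11*2 + omega^9*3 + omega^7*4
Count the summands separated by '+':
  term 1: omega^17*4
  term 2: omega^11*2
  term 3: omega^9*3
  term 4: omega^7*4
Total terms = 4

4


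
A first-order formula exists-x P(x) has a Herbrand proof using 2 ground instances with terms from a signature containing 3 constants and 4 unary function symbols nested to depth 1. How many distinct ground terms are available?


Herbrand terms by depth:
Depth 0: 3 constants
Depth 1: 12 new terms (running total: 15)
Total distinct ground terms = 15

15


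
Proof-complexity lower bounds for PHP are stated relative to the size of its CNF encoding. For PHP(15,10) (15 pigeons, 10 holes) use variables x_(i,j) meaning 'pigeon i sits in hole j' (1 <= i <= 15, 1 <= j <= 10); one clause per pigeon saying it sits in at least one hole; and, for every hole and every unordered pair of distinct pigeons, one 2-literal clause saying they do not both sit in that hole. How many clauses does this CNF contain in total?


PHP(15,10): 15 pigeons, 10 holes, 15*10 = 150 variables.
- pigeon clauses: one per pigeon -> 15 clauses
- hole clauses: 10 holes * C(15,2) = 10 * 105 -> 1050 clauses
Total clauses = 15 + 1050 = 1065

1065


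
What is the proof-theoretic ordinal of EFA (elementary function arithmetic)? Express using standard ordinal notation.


The proof-theoretic ordinal of EFA (elementary function arithmetic) is a standard result in ordinal analysis.
This ordinal is the supremum of order types of primitive recursive well-orderings
that the theory can prove to be well-ordered.
For EFA (elementary function arithmetic), the proof-theoretic ordinal is omega^3.

omega^3


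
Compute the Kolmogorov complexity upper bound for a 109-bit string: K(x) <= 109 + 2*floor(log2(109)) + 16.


floor(log2(109)) = 6
2 * 6 = 12
K(x) <= 109 + 12 + 16 = 137

137


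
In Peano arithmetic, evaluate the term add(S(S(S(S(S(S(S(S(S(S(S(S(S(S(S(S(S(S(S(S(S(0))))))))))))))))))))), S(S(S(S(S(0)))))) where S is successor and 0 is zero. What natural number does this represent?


add(S^21(0), S^5(0)):
S^21(0) = 21
S^5(0) = 5
21 + 5 = 26

26


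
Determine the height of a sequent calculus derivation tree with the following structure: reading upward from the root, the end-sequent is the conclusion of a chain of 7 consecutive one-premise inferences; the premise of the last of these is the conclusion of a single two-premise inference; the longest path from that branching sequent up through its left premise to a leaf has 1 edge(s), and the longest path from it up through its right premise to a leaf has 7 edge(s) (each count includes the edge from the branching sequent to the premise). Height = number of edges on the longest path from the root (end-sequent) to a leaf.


Longest path through the left premise: 1 edges (measured from the branching sequent)
Longest path through the right premise: 7 edges
Height of the subtree rooted at the branching sequent: max(1, 7) = 7
The branching sequent sits 7 edges above the root (the chain of one-premise inferences), so height = 7 + 7 = 14

14


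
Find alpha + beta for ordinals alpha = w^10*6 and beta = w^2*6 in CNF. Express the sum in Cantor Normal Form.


Ordinal addition w^10*6 + w^2*6:
Leading exponent of alpha (10) > leading exponent of beta (2).
Since alpha's term has higher exponent than beta's leading term,
the sum is simply alpha followed by beta.
Result = w^10*6 + w^2*6

w^10*6 + w^2*6


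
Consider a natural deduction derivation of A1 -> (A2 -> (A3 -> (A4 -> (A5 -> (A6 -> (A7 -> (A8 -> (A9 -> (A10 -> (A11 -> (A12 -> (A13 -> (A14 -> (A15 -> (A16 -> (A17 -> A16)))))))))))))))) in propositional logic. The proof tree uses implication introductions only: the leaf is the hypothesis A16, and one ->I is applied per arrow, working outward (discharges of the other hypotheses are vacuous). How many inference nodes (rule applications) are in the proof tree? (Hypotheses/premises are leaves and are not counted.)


The formula has 17 arrows (->); its innermost consequent A16 is one of the antecedents,
so the proof starts from the hypothesis leaf A16 (not a rule application) and closes one arrow per ->I.
Building A1 -> (A2 -> (A3 -> (A4 -> (A5 -> (A6 -> (A7 -> (A8 -> (A9 -> (A10 -> (A11 -> (A12 -> (A13 -> (A14 -> (A15 -> (A16 -> (A17 -> A16)))))))))))))))) therefore takes 17 nested implication introductions.
Total inference nodes = 17

17


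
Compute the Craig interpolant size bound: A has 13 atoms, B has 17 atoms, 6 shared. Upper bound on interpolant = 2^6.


Shared atoms = 6
Craig interpolant size bound = 2^6
= 64

64


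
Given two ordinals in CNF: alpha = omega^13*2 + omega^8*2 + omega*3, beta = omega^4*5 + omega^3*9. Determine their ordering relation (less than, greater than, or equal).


Compare term by term from highest exponent:
alpha = omega^13*2 + omega^8*2 + omega*3
beta = omega^4*5 + omega^3*9
Term 1: alpha has omega^13*2, beta has omega^4*5
Term 2: alpha has omega^8*2, beta has omega^3*9
Term 3: alpha has omega^1*3, beta has omega^0*0
Result: alpha > beta

alpha > beta


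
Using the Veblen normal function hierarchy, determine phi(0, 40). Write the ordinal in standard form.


phi(0, 40):
phi(0, beta) = omega^beta by definition.
phi(0, 40) = omega^40

omega^40


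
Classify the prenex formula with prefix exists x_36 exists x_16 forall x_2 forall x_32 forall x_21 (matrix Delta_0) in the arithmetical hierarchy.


Leading quantifier is exists, so the class is Sigma.
Number of quantifier blocks = alternations + 1 = 1 + 1 = 2.
Classification: Sigma_2

Sigma_2


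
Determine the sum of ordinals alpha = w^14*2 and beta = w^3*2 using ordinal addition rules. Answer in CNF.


Ordinal addition w^14*2 + w^3*2:
Leading exponent of alpha (14) > leading exponent of beta (3).
Since alpha's term has higher exponent than beta's leading term,
the sum is simply alpha followed by beta.
Result = w^14*2 + w^3*2

w^14*2 + w^3*2


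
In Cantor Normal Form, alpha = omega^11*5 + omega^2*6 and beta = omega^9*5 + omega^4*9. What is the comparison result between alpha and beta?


Compare term by term from highest exponent:
alpha = omega^11*5 + omega^2*6
beta = omega^9*5 + omega^4*9
Term 1: alpha has omega^11*5, beta has omega^9*5
Term 2: alpha has omega^2*6, beta has omega^4*9
Result: alpha > beta

alpha > beta


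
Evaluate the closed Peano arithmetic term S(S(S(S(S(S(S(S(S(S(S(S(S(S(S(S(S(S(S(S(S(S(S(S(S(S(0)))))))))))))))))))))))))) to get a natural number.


Counting successors applied to 0:
26 applications of S to 0 = 26

26


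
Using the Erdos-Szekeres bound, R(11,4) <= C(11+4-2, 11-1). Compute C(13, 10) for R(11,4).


R(11,4) <= C(11+4-2, 11-1) = C(13, 10)
C(13, 10) = 13! / (10! * 3!)
= 286

286


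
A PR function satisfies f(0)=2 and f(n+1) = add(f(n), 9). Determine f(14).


f(0) = 2
f(1) = add(f(0), 9) = add(2, 9) = 11
f(2) = add(f(1), 9) = add(11, 9) = 20
f(3) = add(f(2), 9) = add(20, 9) = 29
f(4) = add(f(3), 9) = add(29, 9) = 38
f(5) = add(f(4), 9) = add(38, 9) = 47
f(6) = add(f(5), 9) = add(47, 9) = 56
f(7) = add(f(6), 9) = add(56, 9) = 65
f(8) = add(f(7), 9) = add(65, 9) = 74
f(9) = add(f(8), 9) = add(74, 9) = 83
f(10) = add(f(9), 9) = add(83, 9) = 92
f(11) = add(f(10), 9) = add(92, 9) = 101
f(12) = add(f(11), 9) = add(101, 9) = 110
f(13) = add(f(12), 9) = add(110, 9) = 119
f(14) = add(f(13), 9) = add(119, 9) = 128


128


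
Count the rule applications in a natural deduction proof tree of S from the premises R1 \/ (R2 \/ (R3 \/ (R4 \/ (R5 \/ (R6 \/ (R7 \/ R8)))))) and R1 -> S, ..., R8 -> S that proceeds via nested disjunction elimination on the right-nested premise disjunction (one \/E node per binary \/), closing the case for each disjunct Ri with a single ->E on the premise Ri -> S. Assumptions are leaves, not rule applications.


The premise R1 \/ (R2 \/ (R3 \/ (R4 \/ (R5 \/ (R6 \/ (R7 \/ R8)))))) contains 8 disjuncts, hence 7 binary \/ connectives.
- Each binary \/ is eliminated once: 7 \/E nodes.
- Each of the 8 cases Ri derives S by one ->E with Ri -> S: 8 ->E nodes.
Total = 7 + 8 = 15

15


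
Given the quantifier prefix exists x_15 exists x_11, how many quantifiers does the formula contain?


Quantifier prefix has 2 quantifier symbols.
Quantifier depth = 2

2


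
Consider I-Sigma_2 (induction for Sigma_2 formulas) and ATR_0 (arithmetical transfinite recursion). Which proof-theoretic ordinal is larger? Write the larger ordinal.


Proof-theoretic ordinal of I-Sigma_2 (induction for Sigma_2 formulas): omega^(omega^omega)
Proof-theoretic ordinal of ATR_0 (arithmetical transfinite recursion): Gamma_0
Comparing: omega^(omega^omega) < Gamma_0.
The larger ordinal is Gamma_0 (from ATR_0 (arithmetical transfinite recursion)).

Gamma_0


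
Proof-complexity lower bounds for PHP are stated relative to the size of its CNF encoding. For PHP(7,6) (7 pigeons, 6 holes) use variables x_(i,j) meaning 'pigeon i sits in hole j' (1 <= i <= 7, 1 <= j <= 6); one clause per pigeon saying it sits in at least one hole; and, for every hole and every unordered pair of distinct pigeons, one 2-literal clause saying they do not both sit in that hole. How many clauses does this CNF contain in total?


PHP(7,6): 7 pigeons, 6 holes, 7*6 = 42 variables.
- pigeon clauses: one per pigeon -> 7 clauses
- hole clauses: 6 holes * C(7,2) = 6 * 21 -> 126 clauses
Total clauses = 7 + 126 = 133

133


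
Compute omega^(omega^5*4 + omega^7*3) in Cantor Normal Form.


omega^(omega^5*4 + omega^7*3):
In ordinal addition a term is absorbed by a following term of strictly larger exponent: 5 < 7, so omega^5*4 + omega^7*3 = omega^7*3.
omega raised to a CNF ordinal is a single CNF term: Result = omega^(omega^7*3)

omega^(omega^7*3)


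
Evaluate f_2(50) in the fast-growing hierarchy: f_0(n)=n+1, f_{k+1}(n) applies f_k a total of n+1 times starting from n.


f_2(50) = f_1^51(50)
f_1(m) = 2m + 1.
Iterating: f_1^k(n) = 2^k*(n+1) - 1.
f_2(50) = 2^51*(50+1) - 1 = 2251799813685248*51 - 1 = 114841790497947647

114841790497947647


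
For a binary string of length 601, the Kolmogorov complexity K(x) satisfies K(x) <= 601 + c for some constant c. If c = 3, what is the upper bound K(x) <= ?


K(x) <= |x| + c = 601 + 3 = 604

604


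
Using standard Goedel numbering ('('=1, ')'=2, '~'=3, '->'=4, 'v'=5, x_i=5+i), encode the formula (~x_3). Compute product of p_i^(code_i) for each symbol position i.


Formula: (~x_3)
Symbol codes: [1, 3, 8, 2]
Primes: [2, 3, 5, 7]
p_1^1 = 2^1 = 2
p_2^3 = 3^3 = 27
p_3^8 = 5^8 = 390625
p_4^2 = 7^2 = 49
Product = 1033593750

1033593750


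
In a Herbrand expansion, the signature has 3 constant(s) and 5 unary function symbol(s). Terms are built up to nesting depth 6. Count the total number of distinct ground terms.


Herbrand terms by depth:
Depth 0: 3 constants
Depth 1: 15 new terms (running total: 18)
Depth 2: 75 new terms (running total: 93)
Depth 3: 375 new terms (running total: 468)
Depth 4: 1875 new terms (running total: 2343)
Depth 5: 9375 new terms (running total: 11718)
Depth 6: 46875 new terms (running total: 58593)
Total distinct ground terms = 58593

58593
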